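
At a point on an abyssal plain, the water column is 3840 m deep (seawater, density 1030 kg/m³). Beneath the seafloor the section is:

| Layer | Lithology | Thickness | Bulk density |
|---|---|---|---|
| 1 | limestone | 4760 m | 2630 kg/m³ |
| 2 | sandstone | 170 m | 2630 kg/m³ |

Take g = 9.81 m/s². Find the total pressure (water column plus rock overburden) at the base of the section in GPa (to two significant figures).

0.17 GPa

seawater: 1030 kg/m³ × 9.81 m/s² × 3840 m = 3.880×10^7 Pa = 0.03880 GPa
limestone: 2630 kg/m³ × 9.81 m/s² × 4760 m = 1.228×10^8 Pa = 0.1228 GPa
sandstone: 2630 kg/m³ × 9.81 m/s² × 170 m = 4.386×10^6 Pa = 4.386×10^-3 GPa
Total = 0.03880 + 0.1228 + 4.386×10^-3 = 0.16600 GPa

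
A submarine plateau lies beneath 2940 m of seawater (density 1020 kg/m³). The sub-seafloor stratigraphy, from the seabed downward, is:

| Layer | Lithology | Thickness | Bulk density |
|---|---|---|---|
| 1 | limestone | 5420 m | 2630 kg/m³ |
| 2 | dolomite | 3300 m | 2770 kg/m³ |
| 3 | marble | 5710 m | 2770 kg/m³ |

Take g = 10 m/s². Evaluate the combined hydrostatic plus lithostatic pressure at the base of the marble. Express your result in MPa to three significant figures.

seawater: 1020 kg/m³ × 10 m/s² × 2940 m = 2.999×10^7 Pa = 29.99 MPa
limestone: 2630 kg/m³ × 10 m/s² × 5420 m = 1.425×10^8 Pa = 142.5 MPa
dolomite: 2770 kg/m³ × 10 m/s² × 3300 m = 9.141×10^7 Pa = 91.41 MPa
marble: 2770 kg/m³ × 10 m/s² × 5710 m = 1.582×10^8 Pa = 158.2 MPa
Total = 29.99 + 142.5 + 91.41 + 158.2 = 422.11 MPa

422 MPa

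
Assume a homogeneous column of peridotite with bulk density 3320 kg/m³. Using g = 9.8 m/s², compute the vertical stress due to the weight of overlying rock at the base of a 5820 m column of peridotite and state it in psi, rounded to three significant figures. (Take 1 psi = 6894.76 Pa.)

peridotite: 3320 kg/m³ × 9.8 m/s² × 5820 m = 1.894×10^8 Pa = 27464 psi

27500 psi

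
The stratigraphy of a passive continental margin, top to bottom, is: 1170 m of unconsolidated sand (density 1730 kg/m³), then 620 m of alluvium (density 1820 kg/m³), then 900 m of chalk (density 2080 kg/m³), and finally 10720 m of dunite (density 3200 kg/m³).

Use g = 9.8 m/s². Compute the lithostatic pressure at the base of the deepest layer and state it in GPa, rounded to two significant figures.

unconsolidated sand: 1730 kg/m³ × 9.8 m/s² × 1170 m = 1.984×10^7 Pa = 0.01984 GPa
alluvium: 1820 kg/m³ × 9.8 m/s² × 620 m = 1.106×10^7 Pa = 0.01106 GPa
chalk: 2080 kg/m³ × 9.8 m/s² × 900 m = 1.835×10^7 Pa = 0.01835 GPa
dunite: 3200 kg/m³ × 9.8 m/s² × 10720 m = 3.362×10^8 Pa = 0.3362 GPa
Total = 0.01984 + 0.01106 + 0.01835 + 0.3362 = 0.38542 GPa

0.39 GPa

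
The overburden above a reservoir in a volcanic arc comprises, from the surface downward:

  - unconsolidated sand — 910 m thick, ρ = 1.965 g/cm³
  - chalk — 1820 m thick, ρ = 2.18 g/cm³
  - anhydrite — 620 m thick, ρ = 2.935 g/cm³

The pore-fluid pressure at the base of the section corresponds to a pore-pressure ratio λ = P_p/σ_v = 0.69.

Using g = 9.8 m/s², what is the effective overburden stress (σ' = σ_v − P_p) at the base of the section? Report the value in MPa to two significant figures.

23 MPa

Overburden (lithostatic) stress σ_v:
unconsolidated sand: 1965 kg/m³ × 9.8 m/s² × 910 m = 1.752×10^7 Pa = 17.52 MPa
chalk: 2180 kg/m³ × 9.8 m/s² × 1820 m = 3.888×10^7 Pa = 38.88 MPa
anhydrite: 2935 kg/m³ × 9.8 m/s² × 620 m = 1.783×10^7 Pa = 17.83 MPa
Total = 17.52 + 38.88 + 17.83 = 74.239 MPa
Pore pressure P_p = λ·σ_v = 0.69 × 74.24 MPa = 51.23 MPa
Effective stress σ' = σ_v − P_p = 74.24 − 51.23 = 23.014 MPa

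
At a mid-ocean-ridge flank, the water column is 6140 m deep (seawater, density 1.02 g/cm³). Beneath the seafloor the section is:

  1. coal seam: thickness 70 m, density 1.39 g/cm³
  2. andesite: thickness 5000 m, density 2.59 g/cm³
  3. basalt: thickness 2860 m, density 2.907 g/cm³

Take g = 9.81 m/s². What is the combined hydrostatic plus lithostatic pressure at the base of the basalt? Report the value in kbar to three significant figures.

seawater: 1020 kg/m³ × 9.81 m/s² × 6140 m = 6.144×10^7 Pa = 0.6144 kbar
coal seam: 1390 kg/m³ × 9.81 m/s² × 70 m = 9.545×10^5 Pa = 9.545×10^-3 kbar
andesite: 2590 kg/m³ × 9.81 m/s² × 5000 m = 1.270×10^8 Pa = 1.270 kbar
basalt: 2907 kg/m³ × 9.81 m/s² × 2860 m = 8.156×10^7 Pa = 0.8156 kbar
Total = 0.6144 + 9.545×10^-3 + 1.270 + 0.8156 = 2.7099 kbar

2.71 kbar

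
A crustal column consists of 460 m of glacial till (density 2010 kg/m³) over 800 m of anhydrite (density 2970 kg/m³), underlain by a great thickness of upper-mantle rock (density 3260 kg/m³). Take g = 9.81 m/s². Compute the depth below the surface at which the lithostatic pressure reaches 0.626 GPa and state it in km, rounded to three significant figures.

19.8 km

Pressure at base of upper layers: 2010×9.81×460 + 2970×9.81×800 = 3.238×10^7 Pa = 0.03238 GPa
Remaining pressure to be supplied by upper-mantle rock: 6.260×10^8 − 3.238×10^7 = 5.936×10^8 Pa
Additional depth in upper-mantle rock = 5.936×10^8 Pa / (3260 kg/m³ × 9.81 m/s²) = 18562 m
Total depth = 1260 m + 18562 m = 19822 m
= 19.822 km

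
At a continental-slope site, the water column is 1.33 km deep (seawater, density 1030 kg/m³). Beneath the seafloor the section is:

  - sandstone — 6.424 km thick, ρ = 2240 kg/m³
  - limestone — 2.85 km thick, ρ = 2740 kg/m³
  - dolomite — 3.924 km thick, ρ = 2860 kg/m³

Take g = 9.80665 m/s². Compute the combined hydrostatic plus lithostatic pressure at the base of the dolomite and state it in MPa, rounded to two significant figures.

seawater: 1030 kg/m³ × 9.80665 m/s² × 1330 m = 1.343×10^7 Pa = 13.43 MPa
sandstone: 2240 kg/m³ × 9.80665 m/s² × 6424 m = 1.411×10^8 Pa = 141.1 MPa
limestone: 2740 kg/m³ × 9.80665 m/s² × 2850 m = 7.658×10^7 Pa = 76.58 MPa
dolomite: 2860 kg/m³ × 9.80665 m/s² × 3924 m = 1.101×10^8 Pa = 110.1 MPa
Total = 13.43 + 141.1 + 76.58 + 110.1 = 341.19 MPa

340 MPa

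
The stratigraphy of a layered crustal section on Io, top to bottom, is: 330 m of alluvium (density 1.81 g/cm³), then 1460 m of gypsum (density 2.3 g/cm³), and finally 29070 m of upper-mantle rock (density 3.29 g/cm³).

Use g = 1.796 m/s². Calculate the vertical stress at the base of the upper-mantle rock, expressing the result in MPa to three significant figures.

alluvium: 1810 kg/m³ × 1.796 m/s² × 330 m = 1.073×10^6 Pa = 1.073 MPa
gypsum: 2300 kg/m³ × 1.796 m/s² × 1460 m = 6.031×10^6 Pa = 6.031 MPa
upper-mantle rock: 3290 kg/m³ × 1.796 m/s² × 29070 m = 1.718×10^8 Pa = 171.8 MPa
Total = 1.073 + 6.031 + 171.8 = 178.87 MPa

179 MPa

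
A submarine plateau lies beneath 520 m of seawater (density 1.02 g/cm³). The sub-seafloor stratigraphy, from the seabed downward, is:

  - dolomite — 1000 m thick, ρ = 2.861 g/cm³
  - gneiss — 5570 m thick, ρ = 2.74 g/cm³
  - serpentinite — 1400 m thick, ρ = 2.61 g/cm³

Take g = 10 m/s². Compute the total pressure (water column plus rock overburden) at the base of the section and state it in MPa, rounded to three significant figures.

seawater: 1020 kg/m³ × 10 m/s² × 520 m = 5.304×10^6 Pa = 5.304 MPa
dolomite: 2861 kg/m³ × 10 m/s² × 1000 m = 2.861×10^7 Pa = 28.61 MPa
gneiss: 2740 kg/m³ × 10 m/s² × 5570 m = 1.526×10^8 Pa = 152.6 MPa
serpentinite: 2610 kg/m³ × 10 m/s² × 1400 m = 3.654×10^7 Pa = 36.54 MPa
Total = 5.304 + 28.61 + 152.6 + 36.54 = 223.07 MPa

223 MPa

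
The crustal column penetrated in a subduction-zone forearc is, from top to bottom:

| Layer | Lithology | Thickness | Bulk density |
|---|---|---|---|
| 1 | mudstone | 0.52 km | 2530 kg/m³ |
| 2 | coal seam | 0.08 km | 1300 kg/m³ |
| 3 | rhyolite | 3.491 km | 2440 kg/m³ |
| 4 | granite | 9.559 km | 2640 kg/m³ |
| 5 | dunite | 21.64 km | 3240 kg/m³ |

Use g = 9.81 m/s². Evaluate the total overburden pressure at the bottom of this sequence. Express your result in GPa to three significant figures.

mudstone: 2530 kg/m³ × 9.81 m/s² × 520 m = 1.291×10^7 Pa = 0.01291 GPa
coal seam: 1300 kg/m³ × 9.81 m/s² × 80 m = 1.020×10^6 Pa = 1.020×10^-3 GPa
rhyolite: 2440 kg/m³ × 9.81 m/s² × 3491 m = 8.356×10^7 Pa = 0.08356 GPa
granite: 2640 kg/m³ × 9.81 m/s² × 9559 m = 2.476×10^8 Pa = 0.2476 GPa
dunite: 3240 kg/m³ × 9.81 m/s² × 21640 m = 6.878×10^8 Pa = 0.6878 GPa
Total = 0.01291 + 1.020×10^-3 + 0.08356 + 0.2476 + 0.6878 = 1.0329 GPa

1.03 GPa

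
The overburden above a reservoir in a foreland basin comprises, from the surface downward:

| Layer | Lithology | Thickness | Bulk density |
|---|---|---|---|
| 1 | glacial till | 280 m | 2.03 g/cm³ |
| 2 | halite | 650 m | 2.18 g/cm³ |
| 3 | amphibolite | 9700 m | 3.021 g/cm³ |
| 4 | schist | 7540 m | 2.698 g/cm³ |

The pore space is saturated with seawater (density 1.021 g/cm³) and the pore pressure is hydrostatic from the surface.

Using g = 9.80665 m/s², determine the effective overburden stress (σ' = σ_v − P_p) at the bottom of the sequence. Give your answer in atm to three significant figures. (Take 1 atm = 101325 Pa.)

Overburden (lithostatic) stress σ_v:
glacial till: 2030 kg/m³ × 9.80665 m/s² × 280 m = 5.574×10^6 Pa = 5.574 MPa
halite: 2180 kg/m³ × 9.80665 m/s² × 650 m = 1.390×10^7 Pa = 13.90 MPa
amphibolite: 3021 kg/m³ × 9.80665 m/s² × 9700 m = 2.874×10^8 Pa = 287.4 MPa
schist: 2698 kg/m³ × 9.80665 m/s² × 7540 m = 1.995×10^8 Pa = 199.5 MPa
Total = 5.574 + 13.90 + 287.4 + 199.5 = 506.34 MPa
Pore pressure P_p = 1021 kg/m³ × 9.80665 m/s² × 18170 m = 1.819×10^8 Pa = 181.9 MPa
Effective stress σ' = σ_v − P_p = 506.3 − 181.9 = 324.41 MPa = 3201.7 atm

3200 atm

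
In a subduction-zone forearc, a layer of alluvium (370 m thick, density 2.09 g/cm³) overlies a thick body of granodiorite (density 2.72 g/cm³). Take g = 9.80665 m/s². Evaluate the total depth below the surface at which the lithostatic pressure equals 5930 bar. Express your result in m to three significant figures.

22300 m

Pressure at base of upper layers: 2090×9.80665×370 = 7.583×10^6 Pa = 75.83 bar
Remaining pressure to be supplied by granodiorite: 5.930×10^8 − 7.583×10^6 = 5.854×10^8 Pa
Additional depth in granodiorite = 5.854×10^8 Pa / (2720 kg/m³ × 9.80665 m/s²) = 21947 m
Total depth = 370 m + 21947 m = 22317 m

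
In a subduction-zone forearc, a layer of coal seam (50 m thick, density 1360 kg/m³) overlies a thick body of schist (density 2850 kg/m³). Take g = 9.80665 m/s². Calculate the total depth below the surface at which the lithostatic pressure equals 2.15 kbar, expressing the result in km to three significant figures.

7.72 km

Pressure at base of upper layers: 1360×9.80665×50 = 6.669×10^5 Pa = 6.669×10^-3 kbar
Remaining pressure to be supplied by schist: 2.150×10^8 − 6.669×10^5 = 2.143×10^8 Pa
Additional depth in schist = 2.143×10^8 Pa / (2850 kg/m³ × 9.80665 m/s²) = 7668.7 m
Total depth = 50 m + 7668.7 m = 7718.7 m
= 7.7187 km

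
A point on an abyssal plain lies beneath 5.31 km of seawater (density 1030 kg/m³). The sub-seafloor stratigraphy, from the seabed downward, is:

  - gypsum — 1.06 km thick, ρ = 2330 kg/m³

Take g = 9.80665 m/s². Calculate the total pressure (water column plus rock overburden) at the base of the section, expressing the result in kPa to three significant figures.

seawater: 1030 kg/m³ × 9.80665 m/s² × 5310 m = 5.364×10^7 Pa = 53636 kPa
gypsum: 2330 kg/m³ × 9.80665 m/s² × 1060 m = 2.422×10^7 Pa = 24220 kPa
Total = 53636 + 24220 = 77856 kPa

77900 kPa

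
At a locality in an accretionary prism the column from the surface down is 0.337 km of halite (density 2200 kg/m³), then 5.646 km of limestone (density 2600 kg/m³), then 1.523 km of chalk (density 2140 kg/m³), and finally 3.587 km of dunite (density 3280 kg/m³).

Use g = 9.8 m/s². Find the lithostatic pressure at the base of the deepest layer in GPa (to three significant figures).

halite: 2200 kg/m³ × 9.8 m/s² × 337 m = 7.266×10^6 Pa = 7.266×10^-3 GPa
limestone: 2600 kg/m³ × 9.8 m/s² × 5646 m = 1.439×10^8 Pa = 0.1439 GPa
chalk: 2140 kg/m³ × 9.8 m/s² × 1523 m = 3.194×10^7 Pa = 0.03194 GPa
dunite: 3280 kg/m³ × 9.8 m/s² × 3587 m = 1.153×10^8 Pa = 0.1153 GPa
Total = 7.266×10^-3 + 0.1439 + 0.03194 + 0.1153 = 0.29837 GPa

0.298 GPa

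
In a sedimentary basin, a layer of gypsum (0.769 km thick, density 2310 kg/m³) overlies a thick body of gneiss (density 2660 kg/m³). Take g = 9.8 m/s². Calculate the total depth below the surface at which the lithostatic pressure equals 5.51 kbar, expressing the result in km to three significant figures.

21.2 km

Pressure at base of upper layers: 2310×9.8×769 = 1.741×10^7 Pa = 0.1741 kbar
Remaining pressure to be supplied by gneiss: 5.510×10^8 − 1.741×10^7 = 5.336×10^8 Pa
Additional depth in gneiss = 5.336×10^8 Pa / (2660 kg/m³ × 9.8 m/s²) = 20469 m
Total depth = 769 m + 20469 m = 21238 m
= 21.238 km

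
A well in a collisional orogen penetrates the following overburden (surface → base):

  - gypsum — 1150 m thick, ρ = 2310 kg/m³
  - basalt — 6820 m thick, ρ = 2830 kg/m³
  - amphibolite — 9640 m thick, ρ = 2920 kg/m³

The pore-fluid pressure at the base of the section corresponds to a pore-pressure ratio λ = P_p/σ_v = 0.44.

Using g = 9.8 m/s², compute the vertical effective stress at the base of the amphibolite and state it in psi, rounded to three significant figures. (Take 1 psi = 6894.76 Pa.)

Overburden (lithostatic) stress σ_v:
gypsum: 2310 kg/m³ × 9.8 m/s² × 1150 m = 2.603×10^7 Pa = 26.03 MPa
basalt: 2830 kg/m³ × 9.8 m/s² × 6820 m = 1.891×10^8 Pa = 189.1 MPa
amphibolite: 2920 kg/m³ × 9.8 m/s² × 9640 m = 2.759×10^8 Pa = 275.9 MPa
Total = 26.03 + 189.1 + 275.9 = 491.04 MPa
Pore pressure P_p = λ·σ_v = 0.44 × 491.0 MPa = 216.1 MPa
Effective stress σ' = σ_v − P_p = 491.0 − 216.1 = 274.98 MPa = 39883 psi

39900 psi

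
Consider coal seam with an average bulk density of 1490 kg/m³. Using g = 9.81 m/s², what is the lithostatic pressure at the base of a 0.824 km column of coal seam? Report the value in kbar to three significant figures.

coal seam: 1490 kg/m³ × 9.81 m/s² × 824 m = 1.204×10^7 Pa = 0.1204 kbar

0.120 kbar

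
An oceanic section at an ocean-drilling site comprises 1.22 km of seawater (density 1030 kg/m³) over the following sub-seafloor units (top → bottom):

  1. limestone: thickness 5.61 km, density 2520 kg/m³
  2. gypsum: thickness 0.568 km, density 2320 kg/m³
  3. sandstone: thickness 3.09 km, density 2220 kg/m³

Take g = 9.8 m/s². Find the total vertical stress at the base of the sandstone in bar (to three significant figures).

2310 bar

seawater: 1030 kg/m³ × 9.8 m/s² × 1220 m = 1.231×10^7 Pa = 123.1 bar
limestone: 2520 kg/m³ × 9.8 m/s² × 5610 m = 1.385×10^8 Pa = 1385 bar
gypsum: 2320 kg/m³ × 9.8 m/s² × 568 m = 1.291×10^7 Pa = 129.1 bar
sandstone: 2220 kg/m³ × 9.8 m/s² × 3090 m = 6.723×10^7 Pa = 672.3 bar
Total = 123.1 + 1385 + 129.1 + 672.3 = 2310.0 bar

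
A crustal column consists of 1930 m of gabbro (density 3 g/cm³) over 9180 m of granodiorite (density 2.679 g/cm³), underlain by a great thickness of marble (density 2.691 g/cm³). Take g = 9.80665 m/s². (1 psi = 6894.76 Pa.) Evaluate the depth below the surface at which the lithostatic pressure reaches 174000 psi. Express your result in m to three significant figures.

45300 m

Pressure at base of upper layers: 3000×9.80665×1930 + 2679×9.80665×9180 = 2.980×10^8 Pa = 43215 psi
Remaining pressure to be supplied by marble: 1.200×10^9 − 2.980×10^8 = 9.017×10^8 Pa
Additional depth in marble = 9.017×10^8 Pa / (2691 kg/m³ × 9.80665 m/s²) = 34170 m
Total depth = 11110 m + 34170 m = 45280 m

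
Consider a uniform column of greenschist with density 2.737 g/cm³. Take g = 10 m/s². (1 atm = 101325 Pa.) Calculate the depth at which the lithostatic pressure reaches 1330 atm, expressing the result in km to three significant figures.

4.92 km

h = P/(ρg) = 1330 atm / (2737 kg/m³ × 10 m/s²) = 1.348×10^8 Pa / 27370 Pa/m = 4923.7 m
= 4.9237 km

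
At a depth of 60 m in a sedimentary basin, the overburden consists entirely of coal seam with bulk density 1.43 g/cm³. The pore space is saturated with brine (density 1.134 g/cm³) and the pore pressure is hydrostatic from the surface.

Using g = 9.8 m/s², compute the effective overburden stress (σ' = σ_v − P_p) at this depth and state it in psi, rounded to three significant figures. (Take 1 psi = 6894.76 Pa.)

25.2 psi

Overburden (lithostatic) stress σ_v:
coal seam: 1430 kg/m³ × 9.8 m/s² × 60 m = 8.408×10^5 Pa = 0.8408 MPa
Pore pressure P_p = 1134 kg/m³ × 9.8 m/s² × 60 m = 6.668×10^5 Pa = 0.6668 MPa
Effective stress σ' = σ_v − P_p = 0.8408 − 0.6668 = 0.17405 MPa = 25.244 psi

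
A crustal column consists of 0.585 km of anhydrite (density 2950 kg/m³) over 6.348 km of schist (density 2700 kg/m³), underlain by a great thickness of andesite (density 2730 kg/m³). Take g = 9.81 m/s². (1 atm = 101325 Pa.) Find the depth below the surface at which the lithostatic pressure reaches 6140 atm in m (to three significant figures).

23300 m

Pressure at base of upper layers: 2950×9.81×585 + 2700×9.81×6348 = 1.851×10^8 Pa = 1826 atm
Remaining pressure to be supplied by andesite: 6.221×10^8 − 1.851×10^8 = 4.371×10^8 Pa
Additional depth in andesite = 4.371×10^8 Pa / (2730 kg/m³ × 9.81 m/s²) = 16320 m
Total depth = 6933 m + 16320 m = 23253 m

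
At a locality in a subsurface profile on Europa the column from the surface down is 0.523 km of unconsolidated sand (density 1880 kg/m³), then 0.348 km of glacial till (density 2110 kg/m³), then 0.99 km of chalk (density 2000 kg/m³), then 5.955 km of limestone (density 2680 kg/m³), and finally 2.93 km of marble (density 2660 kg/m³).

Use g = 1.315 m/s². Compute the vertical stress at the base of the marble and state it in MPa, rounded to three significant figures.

unconsolidated sand: 1880 kg/m³ × 1.315 m/s² × 523 m = 1.293×10^6 Pa = 1.293 MPa
glacial till: 2110 kg/m³ × 1.315 m/s² × 348 m = 9.656×10^5 Pa = 0.9656 MPa
chalk: 2000 kg/m³ × 1.315 m/s² × 990 m = 2.604×10^6 Pa = 2.604 MPa
limestone: 2680 kg/m³ × 1.315 m/s² × 5955 m = 2.099×10^7 Pa = 20.99 MPa
marble: 2660 kg/m³ × 1.315 m/s² × 2930 m = 1.025×10^7 Pa = 10.25 MPa
Total = 1.293 + 0.9656 + 2.604 + 20.99 + 10.25 = 36.098 MPa

36.1 MPa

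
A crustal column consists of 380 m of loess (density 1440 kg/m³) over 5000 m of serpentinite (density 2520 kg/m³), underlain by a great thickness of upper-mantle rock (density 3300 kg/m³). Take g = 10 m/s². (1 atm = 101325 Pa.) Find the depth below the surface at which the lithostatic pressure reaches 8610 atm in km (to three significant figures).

Pressure at base of upper layers: 1440×10×380 + 2520×10×5000 = 1.315×10^8 Pa = 1298 atm
Remaining pressure to be supplied by upper-mantle rock: 8.724×10^8 − 1.315×10^8 = 7.409×10^8 Pa
Additional depth in upper-mantle rock = 7.409×10^8 Pa / (3300 kg/m³ × 10 m/s²) = 22453 m
Total depth = 5380 m + 22453 m = 27833 m
= 27.833 km

27.8 km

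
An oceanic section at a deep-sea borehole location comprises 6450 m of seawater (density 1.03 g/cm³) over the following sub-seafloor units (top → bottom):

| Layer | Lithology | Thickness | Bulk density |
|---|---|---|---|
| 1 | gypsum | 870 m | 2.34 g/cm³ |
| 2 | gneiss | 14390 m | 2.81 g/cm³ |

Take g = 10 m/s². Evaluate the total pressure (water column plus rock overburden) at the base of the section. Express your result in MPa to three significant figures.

491 MPa

seawater: 1030 kg/m³ × 10 m/s² × 6450 m = 6.644×10^7 Pa = 66.44 MPa
gypsum: 2340 kg/m³ × 10 m/s² × 870 m = 2.036×10^7 Pa = 20.36 MPa
gneiss: 2810 kg/m³ × 10 m/s² × 14390 m = 4.044×10^8 Pa = 404.4 MPa
Total = 66.44 + 20.36 + 404.4 = 491.15 MPa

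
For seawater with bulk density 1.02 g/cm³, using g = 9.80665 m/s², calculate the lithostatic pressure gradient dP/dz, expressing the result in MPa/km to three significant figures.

dP/dz = ρg = 1020 kg/m³ × 9.80665 m/s² = 10003 Pa/m
= 10003 Pa/m × (1 MPa/km / 1000.0 Pa/m) = 10.003 MPa/km

10.0 MPa/km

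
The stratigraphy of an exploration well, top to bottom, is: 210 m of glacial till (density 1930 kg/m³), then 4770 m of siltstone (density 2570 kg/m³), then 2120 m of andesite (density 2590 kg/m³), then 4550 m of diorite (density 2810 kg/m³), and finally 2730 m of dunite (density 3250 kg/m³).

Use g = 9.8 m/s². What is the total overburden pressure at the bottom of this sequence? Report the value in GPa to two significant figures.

0.39 GPa

glacial till: 1930 kg/m³ × 9.8 m/s² × 210 m = 3.972×10^6 Pa = 3.972×10^-3 GPa
siltstone: 2570 kg/m³ × 9.8 m/s² × 4770 m = 1.201×10^8 Pa = 0.1201 GPa
andesite: 2590 kg/m³ × 9.8 m/s² × 2120 m = 5.381×10^7 Pa = 0.05381 GPa
diorite: 2810 kg/m³ × 9.8 m/s² × 4550 m = 1.253×10^8 Pa = 0.1253 GPa
dunite: 3250 kg/m³ × 9.8 m/s² × 2730 m = 8.695×10^7 Pa = 0.08695 GPa
Total = 3.972×10^-3 + 0.1201 + 0.05381 + 0.1253 + 0.08695 = 0.39017 GPa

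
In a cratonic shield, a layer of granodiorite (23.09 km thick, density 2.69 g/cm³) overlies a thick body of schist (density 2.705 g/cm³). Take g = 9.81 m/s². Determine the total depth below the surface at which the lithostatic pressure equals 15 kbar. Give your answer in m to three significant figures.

Pressure at base of upper layers: 2690×9.81×23090 = 6.093×10^8 Pa = 6.093 kbar
Remaining pressure to be supplied by schist: 1.500×10^9 − 6.093×10^8 = 8.907×10^8 Pa
Additional depth in schist = 8.907×10^8 Pa / (2705 kg/m³ × 9.81 m/s²) = 33565 m
Total depth = 23090 m + 33565 m = 56655 m

56700 m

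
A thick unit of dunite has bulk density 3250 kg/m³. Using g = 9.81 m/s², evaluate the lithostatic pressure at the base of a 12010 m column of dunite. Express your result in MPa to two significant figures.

380 MPa

dunite: 3250 kg/m³ × 9.81 m/s² × 12010 m = 3.829×10^8 Pa = 382.9 MPa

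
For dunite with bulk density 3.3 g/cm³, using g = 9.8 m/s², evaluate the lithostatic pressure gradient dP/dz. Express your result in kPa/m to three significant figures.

32.3 kPa/m

dP/dz = ρg = 3300 kg/m³ × 9.8 m/s² = 32340 Pa/m
= 32340 Pa/m × (1 kPa/m / 1000.0 Pa/m) = 32.340 kPa/m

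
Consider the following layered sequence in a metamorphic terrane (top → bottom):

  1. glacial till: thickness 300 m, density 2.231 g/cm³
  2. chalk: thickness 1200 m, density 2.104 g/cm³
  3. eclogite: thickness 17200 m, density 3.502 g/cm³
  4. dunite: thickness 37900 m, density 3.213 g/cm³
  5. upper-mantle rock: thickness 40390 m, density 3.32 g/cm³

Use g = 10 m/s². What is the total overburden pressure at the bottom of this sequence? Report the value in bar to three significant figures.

31900 bar

glacial till: 2231 kg/m³ × 10 m/s² × 300 m = 6.693×10^6 Pa = 66.93 bar
chalk: 2104 kg/m³ × 10 m/s² × 1200 m = 2.525×10^7 Pa = 252.5 bar
eclogite: 3502 kg/m³ × 10 m/s² × 17200 m = 6.023×10^8 Pa = 6023 bar
dunite: 3213 kg/m³ × 10 m/s² × 37900 m = 1.218×10^9 Pa = 12177 bar
upper-mantle rock: 3320 kg/m³ × 10 m/s² × 40390 m = 1.341×10^9 Pa = 13409 bar
Total = 66.93 + 252.5 + 6023 + 12177 + 13409 = 31930 bar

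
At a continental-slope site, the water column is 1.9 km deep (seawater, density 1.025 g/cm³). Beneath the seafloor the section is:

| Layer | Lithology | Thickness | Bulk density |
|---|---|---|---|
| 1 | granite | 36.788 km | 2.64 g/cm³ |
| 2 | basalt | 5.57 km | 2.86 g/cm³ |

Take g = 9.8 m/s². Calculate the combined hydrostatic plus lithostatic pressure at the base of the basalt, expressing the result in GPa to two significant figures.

1.1 GPa

seawater: 1025 kg/m³ × 9.8 m/s² × 1900 m = 1.909×10^7 Pa = 0.01909 GPa
granite: 2640 kg/m³ × 9.8 m/s² × 36788 m = 9.518×10^8 Pa = 0.9518 GPa
basalt: 2860 kg/m³ × 9.8 m/s² × 5570 m = 1.561×10^8 Pa = 0.1561 GPa
Total = 0.01909 + 0.9518 + 0.1561 = 1.1270 GPa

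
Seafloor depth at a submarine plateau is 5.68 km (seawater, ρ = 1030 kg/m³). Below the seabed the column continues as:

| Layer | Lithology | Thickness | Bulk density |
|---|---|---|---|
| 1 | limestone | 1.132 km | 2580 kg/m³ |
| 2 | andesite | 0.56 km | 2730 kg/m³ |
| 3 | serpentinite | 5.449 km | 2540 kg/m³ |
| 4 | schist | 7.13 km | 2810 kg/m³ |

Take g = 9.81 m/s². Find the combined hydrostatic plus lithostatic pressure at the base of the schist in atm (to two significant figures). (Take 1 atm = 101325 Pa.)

seawater: 1030 kg/m³ × 9.81 m/s² × 5680 m = 5.739×10^7 Pa = 566.4 atm
limestone: 2580 kg/m³ × 9.81 m/s² × 1132 m = 2.865×10^7 Pa = 282.8 atm
andesite: 2730 kg/m³ × 9.81 m/s² × 560 m = 1.500×10^7 Pa = 148.0 atm
serpentinite: 2540 kg/m³ × 9.81 m/s² × 5449 m = 1.358×10^8 Pa = 1340 atm
schist: 2810 kg/m³ × 9.81 m/s² × 7130 m = 1.965×10^8 Pa = 1940 atm
Total = 566.4 + 282.8 + 148.0 + 1340 + 1940 = 4276.9 atm

4300 atm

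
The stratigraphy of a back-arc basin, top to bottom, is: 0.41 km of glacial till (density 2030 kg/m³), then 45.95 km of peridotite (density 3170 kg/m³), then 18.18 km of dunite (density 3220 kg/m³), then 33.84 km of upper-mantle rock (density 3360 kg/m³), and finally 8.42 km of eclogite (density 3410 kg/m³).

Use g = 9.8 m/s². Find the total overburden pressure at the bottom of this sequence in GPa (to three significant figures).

glacial till: 2030 kg/m³ × 9.8 m/s² × 410 m = 8.157×10^6 Pa = 8.157×10^-3 GPa
peridotite: 3170 kg/m³ × 9.8 m/s² × 45950 m = 1.427×10^9 Pa = 1.427 GPa
dunite: 3220 kg/m³ × 9.8 m/s² × 18180 m = 5.737×10^8 Pa = 0.5737 GPa
upper-mantle rock: 3360 kg/m³ × 9.8 m/s² × 33840 m = 1.114×10^9 Pa = 1.114 GPa
eclogite: 3410 kg/m³ × 9.8 m/s² × 8420 m = 2.814×10^8 Pa = 0.2814 GPa
Total = 8.157×10^-3 + 1.427 + 0.5737 + 1.114 + 0.2814 = 3.4050 GPa

3.40 GPa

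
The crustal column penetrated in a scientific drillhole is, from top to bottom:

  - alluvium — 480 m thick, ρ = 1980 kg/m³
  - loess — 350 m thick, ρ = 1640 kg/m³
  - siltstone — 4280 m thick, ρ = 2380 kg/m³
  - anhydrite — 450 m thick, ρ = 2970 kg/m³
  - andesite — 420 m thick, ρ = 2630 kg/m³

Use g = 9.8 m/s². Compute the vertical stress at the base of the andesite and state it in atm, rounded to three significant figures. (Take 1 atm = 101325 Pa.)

1370 atm

alluvium: 1980 kg/m³ × 9.8 m/s² × 480 m = 9.314×10^6 Pa = 91.92 atm
loess: 1640 kg/m³ × 9.8 m/s² × 350 m = 5.625×10^6 Pa = 55.52 atm
siltstone: 2380 kg/m³ × 9.8 m/s² × 4280 m = 9.983×10^7 Pa = 985.2 atm
anhydrite: 2970 kg/m³ × 9.8 m/s² × 450 m = 1.310×10^7 Pa = 129.3 atm
andesite: 2630 kg/m³ × 9.8 m/s² × 420 m = 1.083×10^7 Pa = 106.8 atm
Total = 91.92 + 55.52 + 985.2 + 129.3 + 106.8 = 1368.8 atm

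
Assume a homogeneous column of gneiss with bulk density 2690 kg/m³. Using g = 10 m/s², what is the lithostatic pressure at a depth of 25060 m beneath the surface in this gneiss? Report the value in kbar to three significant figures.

gneiss: 2690 kg/m³ × 10 m/s² × 25060 m = 6.741×10^8 Pa = 6.741 kbar

6.74 kbar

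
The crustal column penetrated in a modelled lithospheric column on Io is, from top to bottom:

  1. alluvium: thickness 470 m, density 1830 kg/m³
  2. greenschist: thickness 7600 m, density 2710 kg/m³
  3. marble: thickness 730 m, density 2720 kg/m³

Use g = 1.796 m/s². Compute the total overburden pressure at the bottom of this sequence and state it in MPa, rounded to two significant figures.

42 MPa

alluvium: 1830 kg/m³ × 1.796 m/s² × 470 m = 1.545×10^6 Pa = 1.545 MPa
greenschist: 2710 kg/m³ × 1.796 m/s² × 7600 m = 3.699×10^7 Pa = 36.99 MPa
marble: 2720 kg/m³ × 1.796 m/s² × 730 m = 3.566×10^6 Pa = 3.566 MPa
Total = 1.545 + 36.99 + 3.566 = 42.101 MPa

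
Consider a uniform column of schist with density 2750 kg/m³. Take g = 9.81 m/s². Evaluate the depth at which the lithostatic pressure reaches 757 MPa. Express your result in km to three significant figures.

h = P/(ρg) = 757 MPa / (2750 kg/m³ × 9.81 m/s²) = 7.570×10^8 Pa / 26978 Pa/m = 28060 m
= 28.060 km

28.1 km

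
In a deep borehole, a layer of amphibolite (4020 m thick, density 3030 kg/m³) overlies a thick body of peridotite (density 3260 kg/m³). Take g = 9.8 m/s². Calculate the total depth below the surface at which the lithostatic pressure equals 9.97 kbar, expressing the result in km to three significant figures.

31.5 km

Pressure at base of upper layers: 3030×9.8×4020 = 1.194×10^8 Pa = 1.194 kbar
Remaining pressure to be supplied by peridotite: 9.970×10^8 − 1.194×10^8 = 8.776×10^8 Pa
Additional depth in peridotite = 8.776×10^8 Pa / (3260 kg/m³ × 9.8 m/s²) = 27471 m
Total depth = 4020 m + 27471 m = 31491 m
= 31.491 km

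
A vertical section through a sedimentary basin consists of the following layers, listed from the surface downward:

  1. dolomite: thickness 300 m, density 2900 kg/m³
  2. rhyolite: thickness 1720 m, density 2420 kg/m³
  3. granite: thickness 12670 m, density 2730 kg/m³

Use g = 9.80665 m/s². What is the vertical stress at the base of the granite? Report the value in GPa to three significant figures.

dolomite: 2900 kg/m³ × 9.80665 m/s² × 300 m = 8.532×10^6 Pa = 8.532×10^-3 GPa
rhyolite: 2420 kg/m³ × 9.80665 m/s² × 1720 m = 4.082×10^7 Pa = 0.04082 GPa
granite: 2730 kg/m³ × 9.80665 m/s² × 12670 m = 3.392×10^8 Pa = 0.3392 GPa
Total = 8.532×10^-3 + 0.04082 + 0.3392 = 0.38855 GPa

0.389 GPa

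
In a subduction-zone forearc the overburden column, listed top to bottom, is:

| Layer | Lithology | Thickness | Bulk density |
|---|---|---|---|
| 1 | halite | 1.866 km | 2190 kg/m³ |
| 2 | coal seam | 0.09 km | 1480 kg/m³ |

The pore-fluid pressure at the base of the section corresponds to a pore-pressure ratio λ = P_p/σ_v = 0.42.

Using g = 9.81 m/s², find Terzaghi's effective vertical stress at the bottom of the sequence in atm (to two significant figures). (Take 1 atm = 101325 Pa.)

240 atm

Overburden (lithostatic) stress σ_v:
halite: 2190 kg/m³ × 9.81 m/s² × 1866 m = 4.009×10^7 Pa = 40.09 MPa
coal seam: 1480 kg/m³ × 9.81 m/s² × 90 m = 1.307×10^6 Pa = 1.307 MPa
Total = 40.09 + 1.307 = 41.396 MPa
Pore pressure P_p = λ·σ_v = 0.42 × 41.40 MPa = 17.39 MPa
Effective stress σ' = σ_v − P_p = 41.40 − 17.39 = 24.009 MPa = 236.96 atm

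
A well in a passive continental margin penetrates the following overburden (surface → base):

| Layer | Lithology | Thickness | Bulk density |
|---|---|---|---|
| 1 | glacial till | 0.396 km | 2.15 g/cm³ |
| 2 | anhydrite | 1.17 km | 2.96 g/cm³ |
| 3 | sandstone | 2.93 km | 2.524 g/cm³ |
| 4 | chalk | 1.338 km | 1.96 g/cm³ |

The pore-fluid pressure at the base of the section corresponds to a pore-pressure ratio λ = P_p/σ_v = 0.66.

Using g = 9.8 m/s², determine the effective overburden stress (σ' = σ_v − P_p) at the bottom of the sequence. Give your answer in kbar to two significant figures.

0.48 kbar

Overburden (lithostatic) stress σ_v:
glacial till: 2150 kg/m³ × 9.8 m/s² × 396 m = 8.344×10^6 Pa = 8.344 MPa
anhydrite: 2960 kg/m³ × 9.8 m/s² × 1170 m = 3.394×10^7 Pa = 33.94 MPa
sandstone: 2524 kg/m³ × 9.8 m/s² × 2930 m = 7.247×10^7 Pa = 72.47 MPa
chalk: 1960 kg/m³ × 9.8 m/s² × 1338 m = 2.570×10^7 Pa = 25.70 MPa
Total = 8.344 + 33.94 + 72.47 + 25.70 = 140.46 MPa
Pore pressure P_p = λ·σ_v = 0.66 × 140.5 MPa = 92.70 MPa
Effective stress σ' = σ_v − P_p = 140.5 − 92.70 = 47.756 MPa = 0.47756 kbar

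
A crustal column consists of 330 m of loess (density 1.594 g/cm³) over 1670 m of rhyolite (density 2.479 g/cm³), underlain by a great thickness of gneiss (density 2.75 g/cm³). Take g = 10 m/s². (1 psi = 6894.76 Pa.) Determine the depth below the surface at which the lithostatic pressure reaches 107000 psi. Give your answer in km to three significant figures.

Pressure at base of upper layers: 1594×10×330 + 2479×10×1670 = 4.666×10^7 Pa = 6767 psi
Remaining pressure to be supplied by gneiss: 7.377×10^8 − 4.666×10^7 = 6.911×10^8 Pa
Additional depth in gneiss = 6.911×10^8 Pa / (2750 kg/m³ × 10 m/s²) = 25130 m
Total depth = 2000 m + 25130 m = 27130 m
= 27.130 km

27.1 km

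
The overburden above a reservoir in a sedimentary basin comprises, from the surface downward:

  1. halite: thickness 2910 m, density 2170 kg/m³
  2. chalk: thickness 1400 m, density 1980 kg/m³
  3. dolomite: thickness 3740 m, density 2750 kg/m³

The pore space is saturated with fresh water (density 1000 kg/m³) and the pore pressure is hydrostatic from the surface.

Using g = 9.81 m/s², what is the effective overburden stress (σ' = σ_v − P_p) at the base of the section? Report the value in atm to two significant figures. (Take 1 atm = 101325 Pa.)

1100 atm

Overburden (lithostatic) stress σ_v:
halite: 2170 kg/m³ × 9.81 m/s² × 2910 m = 6.195×10^7 Pa = 61.95 MPa
chalk: 1980 kg/m³ × 9.81 m/s² × 1400 m = 2.719×10^7 Pa = 27.19 MPa
dolomite: 2750 kg/m³ × 9.81 m/s² × 3740 m = 1.009×10^8 Pa = 100.9 MPa
Total = 61.95 + 27.19 + 100.9 = 190.04 MPa
Pore pressure P_p = 1000 kg/m³ × 9.81 m/s² × 8050 m = 7.897×10^7 Pa = 78.97 MPa
Effective stress σ' = σ_v − P_p = 190.0 − 78.97 = 111.07 MPa = 1096.1 atm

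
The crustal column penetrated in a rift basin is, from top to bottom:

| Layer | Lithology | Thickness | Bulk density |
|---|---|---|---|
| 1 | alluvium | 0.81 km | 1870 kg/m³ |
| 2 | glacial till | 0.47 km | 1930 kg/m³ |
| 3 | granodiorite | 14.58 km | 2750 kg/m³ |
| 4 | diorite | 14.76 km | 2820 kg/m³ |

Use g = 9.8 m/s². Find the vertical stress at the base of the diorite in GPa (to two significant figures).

alluvium: 1870 kg/m³ × 9.8 m/s² × 810 m = 1.484×10^7 Pa = 0.01484 GPa
glacial till: 1930 kg/m³ × 9.8 m/s² × 470 m = 8.890×10^6 Pa = 8.890×10^-3 GPa
granodiorite: 2750 kg/m³ × 9.8 m/s² × 14580 m = 3.929×10^8 Pa = 0.3929 GPa
diorite: 2820 kg/m³ × 9.8 m/s² × 14760 m = 4.079×10^8 Pa = 0.4079 GPa
Total = 0.01484 + 8.890×10^-3 + 0.3929 + 0.4079 = 0.82457 GPa

0.82 GPa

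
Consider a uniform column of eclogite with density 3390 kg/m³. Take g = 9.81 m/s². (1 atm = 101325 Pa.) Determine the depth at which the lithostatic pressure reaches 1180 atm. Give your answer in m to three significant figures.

h = P/(ρg) = 1180 atm / (3390 kg/m³ × 9.81 m/s²) = 1.196×10^8 Pa / 33256 Pa/m = 3595.3 m

3600 m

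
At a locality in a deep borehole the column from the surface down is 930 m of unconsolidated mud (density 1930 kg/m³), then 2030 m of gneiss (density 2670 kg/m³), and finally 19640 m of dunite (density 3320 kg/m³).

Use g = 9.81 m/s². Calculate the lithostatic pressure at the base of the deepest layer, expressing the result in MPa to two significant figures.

unconsolidated mud: 1930 kg/m³ × 9.81 m/s² × 930 m = 1.761×10^7 Pa = 17.61 MPa
gneiss: 2670 kg/m³ × 9.81 m/s² × 2030 m = 5.317×10^7 Pa = 53.17 MPa
dunite: 3320 kg/m³ × 9.81 m/s² × 19640 m = 6.397×10^8 Pa = 639.7 MPa
Total = 17.61 + 53.17 + 639.7 = 710.44 MPa

710 MPa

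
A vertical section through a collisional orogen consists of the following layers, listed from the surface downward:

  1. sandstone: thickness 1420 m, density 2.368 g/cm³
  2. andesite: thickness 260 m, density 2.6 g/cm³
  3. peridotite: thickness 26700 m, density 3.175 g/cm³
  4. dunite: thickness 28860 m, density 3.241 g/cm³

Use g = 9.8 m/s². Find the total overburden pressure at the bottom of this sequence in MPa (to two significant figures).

sandstone: 2368 kg/m³ × 9.8 m/s² × 1420 m = 3.295×10^7 Pa = 32.95 MPa
andesite: 2600 kg/m³ × 9.8 m/s² × 260 m = 6.625×10^6 Pa = 6.625 MPa
peridotite: 3175 kg/m³ × 9.8 m/s² × 26700 m = 8.308×10^8 Pa = 830.8 MPa
dunite: 3241 kg/m³ × 9.8 m/s² × 28860 m = 9.166×10^8 Pa = 916.6 MPa
Total = 32.95 + 6.625 + 830.8 + 916.6 = 1787.0 MPa

1800 MPa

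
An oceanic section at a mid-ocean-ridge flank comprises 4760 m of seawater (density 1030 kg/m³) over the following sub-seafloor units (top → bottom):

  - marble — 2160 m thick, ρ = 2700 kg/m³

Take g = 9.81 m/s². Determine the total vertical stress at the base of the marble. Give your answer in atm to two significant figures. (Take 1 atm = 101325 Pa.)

seawater: 1030 kg/m³ × 9.81 m/s² × 4760 m = 4.810×10^7 Pa = 474.7 atm
marble: 2700 kg/m³ × 9.81 m/s² × 2160 m = 5.721×10^7 Pa = 564.6 atm
Total = 474.7 + 564.6 = 1039.3 atm

1000 atm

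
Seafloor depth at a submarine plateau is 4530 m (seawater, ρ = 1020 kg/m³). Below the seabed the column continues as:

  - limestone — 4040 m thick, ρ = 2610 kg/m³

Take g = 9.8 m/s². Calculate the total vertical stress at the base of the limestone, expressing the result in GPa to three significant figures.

seawater: 1020 kg/m³ × 9.8 m/s² × 4530 m = 4.528×10^7 Pa = 0.04528 GPa
limestone: 2610 kg/m³ × 9.8 m/s² × 4040 m = 1.033×10^8 Pa = 0.1033 GPa
Total = 0.04528 + 0.1033 = 0.14862 GPa

0.149 GPa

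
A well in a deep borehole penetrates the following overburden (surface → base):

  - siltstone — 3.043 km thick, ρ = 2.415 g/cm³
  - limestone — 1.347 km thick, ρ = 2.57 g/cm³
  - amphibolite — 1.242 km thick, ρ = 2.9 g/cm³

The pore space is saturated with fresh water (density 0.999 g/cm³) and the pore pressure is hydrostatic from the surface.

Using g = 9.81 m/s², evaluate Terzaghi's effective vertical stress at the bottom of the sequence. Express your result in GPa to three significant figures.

0.0862 GPa

Overburden (lithostatic) stress σ_v:
siltstone: 2415 kg/m³ × 9.81 m/s² × 3043 m = 7.209×10^7 Pa = 72.09 MPa
limestone: 2570 kg/m³ × 9.81 m/s² × 1347 m = 3.396×10^7 Pa = 33.96 MPa
amphibolite: 2900 kg/m³ × 9.81 m/s² × 1242 m = 3.533×10^7 Pa = 35.33 MPa
Total = 72.09 + 33.96 + 35.33 = 141.39 MPa
Pore pressure P_p = 999 kg/m³ × 9.81 m/s² × 5632 m = 5.519×10^7 Pa = 55.19 MPa
Effective stress σ' = σ_v − P_p = 141.4 − 55.19 = 86.191 MPa = 0.086191 GPa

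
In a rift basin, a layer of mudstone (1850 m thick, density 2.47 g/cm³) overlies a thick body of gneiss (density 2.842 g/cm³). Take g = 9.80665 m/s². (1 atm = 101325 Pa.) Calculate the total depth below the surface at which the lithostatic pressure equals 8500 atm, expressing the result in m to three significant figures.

31100 m

Pressure at base of upper layers: 2470×9.80665×1850 = 4.481×10^7 Pa = 442.3 atm
Remaining pressure to be supplied by gneiss: 8.613×10^8 − 4.481×10^7 = 8.165×10^8 Pa
Additional depth in gneiss = 8.165×10^8 Pa / (2842 kg/m³ × 9.80665 m/s²) = 29294 m
Total depth = 1850 m + 29294 m = 31144 m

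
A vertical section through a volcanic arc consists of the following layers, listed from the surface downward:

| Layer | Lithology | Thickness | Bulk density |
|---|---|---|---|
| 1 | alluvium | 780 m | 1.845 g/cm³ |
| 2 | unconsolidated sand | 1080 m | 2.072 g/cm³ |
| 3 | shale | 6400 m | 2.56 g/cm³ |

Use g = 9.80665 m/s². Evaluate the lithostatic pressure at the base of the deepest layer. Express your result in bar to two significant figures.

2000 bar

alluvium: 1845 kg/m³ × 9.80665 m/s² × 780 m = 1.411×10^7 Pa = 141.1 bar
unconsolidated sand: 2072 kg/m³ × 9.80665 m/s² × 1080 m = 2.194×10^7 Pa = 219.4 bar
shale: 2560 kg/m³ × 9.80665 m/s² × 6400 m = 1.607×10^8 Pa = 1607 bar
Total = 141.1 + 219.4 + 1607 = 1967.3 bar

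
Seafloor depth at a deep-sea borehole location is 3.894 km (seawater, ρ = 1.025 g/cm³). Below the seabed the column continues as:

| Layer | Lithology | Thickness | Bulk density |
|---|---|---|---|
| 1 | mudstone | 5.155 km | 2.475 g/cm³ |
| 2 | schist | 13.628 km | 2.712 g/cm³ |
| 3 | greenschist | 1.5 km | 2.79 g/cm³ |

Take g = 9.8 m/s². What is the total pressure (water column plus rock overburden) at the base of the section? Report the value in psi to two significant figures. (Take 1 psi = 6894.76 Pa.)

seawater: 1025 kg/m³ × 9.8 m/s² × 3894 m = 3.912×10^7 Pa = 5673 psi
mudstone: 2475 kg/m³ × 9.8 m/s² × 5155 m = 1.250×10^8 Pa = 18135 psi
schist: 2712 kg/m³ × 9.8 m/s² × 13628 m = 3.622×10^8 Pa = 52533 psi
greenschist: 2790 kg/m³ × 9.8 m/s² × 1500 m = 4.101×10^7 Pa = 5948 psi
Total = 5673 + 18135 + 52533 + 5948 = 82289 psi

82000 psi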